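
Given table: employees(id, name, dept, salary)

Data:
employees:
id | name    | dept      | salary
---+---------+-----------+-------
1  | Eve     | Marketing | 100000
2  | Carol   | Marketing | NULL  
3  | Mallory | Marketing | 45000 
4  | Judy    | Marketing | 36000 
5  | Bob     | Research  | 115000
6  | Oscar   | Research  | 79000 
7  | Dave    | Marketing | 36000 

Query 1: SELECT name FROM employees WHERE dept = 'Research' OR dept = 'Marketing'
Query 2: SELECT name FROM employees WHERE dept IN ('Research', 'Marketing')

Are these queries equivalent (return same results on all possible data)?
Yes, equivalent

Both queries return: [('Bob',), ('Carol',), ('Dave',), ('Eve',), ('Judy',), ('Mallory',), ('Oscar',)]

Reason: OR vs IN are equivalent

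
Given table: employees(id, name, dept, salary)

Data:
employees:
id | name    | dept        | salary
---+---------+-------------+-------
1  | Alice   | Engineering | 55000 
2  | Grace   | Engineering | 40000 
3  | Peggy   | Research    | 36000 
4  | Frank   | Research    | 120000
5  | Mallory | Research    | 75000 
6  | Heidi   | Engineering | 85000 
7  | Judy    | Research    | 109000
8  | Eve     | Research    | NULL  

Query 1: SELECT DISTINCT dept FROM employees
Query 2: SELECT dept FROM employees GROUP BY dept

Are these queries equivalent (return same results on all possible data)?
Yes, equivalent

Both queries return: [('Engineering',), ('Research',)]

Reason: Both get unique depts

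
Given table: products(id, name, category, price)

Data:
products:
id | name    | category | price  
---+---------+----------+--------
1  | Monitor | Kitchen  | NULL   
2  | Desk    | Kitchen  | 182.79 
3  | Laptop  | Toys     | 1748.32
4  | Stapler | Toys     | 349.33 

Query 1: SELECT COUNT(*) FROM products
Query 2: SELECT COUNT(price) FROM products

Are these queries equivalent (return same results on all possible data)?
No, not equivalent

Query 1 returns: [(4,)]
Query 2 returns: [(3,)]

Reason: COUNT(*) includes NULLs, COUNT(column) excludes them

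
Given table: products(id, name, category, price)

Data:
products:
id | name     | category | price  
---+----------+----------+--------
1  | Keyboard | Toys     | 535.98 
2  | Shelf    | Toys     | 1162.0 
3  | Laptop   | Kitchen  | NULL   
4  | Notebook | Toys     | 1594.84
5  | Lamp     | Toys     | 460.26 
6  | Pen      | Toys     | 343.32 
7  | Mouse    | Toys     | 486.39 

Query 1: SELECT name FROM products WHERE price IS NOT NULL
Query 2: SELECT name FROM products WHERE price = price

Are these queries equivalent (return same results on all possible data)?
Yes, equivalent

Both queries return: [('Keyboard',), ('Lamp',), ('Mouse',), ('Notebook',), ('Pen',), ('Shelf',)]

Reason: IS NOT NULL vs self-equality (both exclude NULLs)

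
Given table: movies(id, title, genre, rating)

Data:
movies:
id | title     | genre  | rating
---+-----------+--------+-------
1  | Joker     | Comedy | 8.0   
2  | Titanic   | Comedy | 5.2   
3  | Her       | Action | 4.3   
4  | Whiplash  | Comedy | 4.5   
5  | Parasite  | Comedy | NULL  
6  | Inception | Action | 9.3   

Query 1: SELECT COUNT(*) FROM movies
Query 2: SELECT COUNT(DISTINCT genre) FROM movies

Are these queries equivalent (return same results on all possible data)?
No, not equivalent

Query 1 returns: [(6,)]
Query 2 returns: [(2,)]

Reason: COUNT(*) counts rows, COUNT(DISTINCT genre) counts unique genres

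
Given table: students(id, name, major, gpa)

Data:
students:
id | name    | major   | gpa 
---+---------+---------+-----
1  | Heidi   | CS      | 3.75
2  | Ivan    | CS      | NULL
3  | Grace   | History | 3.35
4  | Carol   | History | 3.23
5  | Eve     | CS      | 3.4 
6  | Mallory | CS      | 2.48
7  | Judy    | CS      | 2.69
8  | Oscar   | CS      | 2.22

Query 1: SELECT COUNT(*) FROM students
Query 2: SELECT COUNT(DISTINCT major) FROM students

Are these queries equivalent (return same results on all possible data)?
No, not equivalent

Query 1 returns: [(8,)]
Query 2 returns: [(2,)]

Reason: COUNT(*) counts rows, COUNT(DISTINCT major) counts unique majors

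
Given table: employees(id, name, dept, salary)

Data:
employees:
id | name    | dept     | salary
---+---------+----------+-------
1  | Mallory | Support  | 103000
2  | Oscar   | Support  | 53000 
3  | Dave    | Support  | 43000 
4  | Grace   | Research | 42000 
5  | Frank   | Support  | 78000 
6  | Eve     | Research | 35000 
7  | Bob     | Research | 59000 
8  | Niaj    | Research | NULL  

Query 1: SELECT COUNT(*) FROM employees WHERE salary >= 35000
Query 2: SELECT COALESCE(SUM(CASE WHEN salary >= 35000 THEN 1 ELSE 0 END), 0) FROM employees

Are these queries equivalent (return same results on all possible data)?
Yes, equivalent

Both queries return: [(7,)]

Reason: COUNT with WHERE vs conditional SUM (COALESCE handles empty-table NULL)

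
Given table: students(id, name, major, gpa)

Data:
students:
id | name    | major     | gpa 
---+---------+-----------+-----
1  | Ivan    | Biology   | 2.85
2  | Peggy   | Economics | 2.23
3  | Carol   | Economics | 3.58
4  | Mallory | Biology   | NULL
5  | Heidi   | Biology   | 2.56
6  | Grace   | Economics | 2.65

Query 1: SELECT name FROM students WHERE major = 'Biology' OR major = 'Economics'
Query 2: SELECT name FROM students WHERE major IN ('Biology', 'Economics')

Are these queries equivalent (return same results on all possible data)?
Yes, equivalent

Both queries return: [('Carol',), ('Grace',), ('Heidi',), ('Ivan',), ('Mallory',), ('Peggy',)]

Reason: OR vs IN are equivalent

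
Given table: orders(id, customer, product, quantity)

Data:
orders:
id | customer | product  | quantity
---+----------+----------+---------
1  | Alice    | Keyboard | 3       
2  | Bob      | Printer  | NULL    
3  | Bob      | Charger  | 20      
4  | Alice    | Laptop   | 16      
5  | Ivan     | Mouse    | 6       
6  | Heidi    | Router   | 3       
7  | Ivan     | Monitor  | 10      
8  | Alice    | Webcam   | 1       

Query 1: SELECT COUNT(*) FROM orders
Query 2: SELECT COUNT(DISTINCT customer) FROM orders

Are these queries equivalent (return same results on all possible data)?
No, not equivalent

Query 1 returns: [(8,)]
Query 2 returns: [(4,)]

Reason: COUNT(*) counts rows, COUNT(DISTINCT customer) counts unique customers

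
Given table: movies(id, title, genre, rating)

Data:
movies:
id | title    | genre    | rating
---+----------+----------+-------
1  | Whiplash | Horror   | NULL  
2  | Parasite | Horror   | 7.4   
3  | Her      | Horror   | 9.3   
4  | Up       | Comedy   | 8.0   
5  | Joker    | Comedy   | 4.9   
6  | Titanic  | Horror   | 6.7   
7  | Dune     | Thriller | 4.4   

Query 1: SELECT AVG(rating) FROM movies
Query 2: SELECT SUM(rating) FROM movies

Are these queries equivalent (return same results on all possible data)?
No, not equivalent

Query 1 returns: [(6.783333333333334,)]
Query 2 returns: [(40.7,)]

Reason: AVG vs SUM give different aggregate values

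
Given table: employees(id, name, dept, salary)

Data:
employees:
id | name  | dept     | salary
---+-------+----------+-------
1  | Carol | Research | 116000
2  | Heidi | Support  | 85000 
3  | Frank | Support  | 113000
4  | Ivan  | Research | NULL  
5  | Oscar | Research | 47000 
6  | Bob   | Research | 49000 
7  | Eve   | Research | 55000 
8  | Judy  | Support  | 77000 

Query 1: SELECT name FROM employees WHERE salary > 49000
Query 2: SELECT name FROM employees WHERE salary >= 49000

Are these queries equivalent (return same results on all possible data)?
No, not equivalent

Query 1 returns: [('Carol',), ('Heidi',), ('Frank',), ('Eve',), ('Judy',)]
Query 2 returns: [('Carol',), ('Heidi',), ('Frank',), ('Bob',), ('Eve',), ('Judy',)]

Reason: > vs >= gives different results when salary = 49000 exists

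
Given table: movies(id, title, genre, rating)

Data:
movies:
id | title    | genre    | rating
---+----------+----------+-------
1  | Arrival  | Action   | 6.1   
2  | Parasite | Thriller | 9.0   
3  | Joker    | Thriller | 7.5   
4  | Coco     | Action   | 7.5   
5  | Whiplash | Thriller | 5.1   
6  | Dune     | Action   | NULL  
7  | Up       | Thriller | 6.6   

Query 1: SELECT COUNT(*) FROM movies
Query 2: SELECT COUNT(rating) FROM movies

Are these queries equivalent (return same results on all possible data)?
No, not equivalent

Query 1 returns: [(7,)]
Query 2 returns: [(6,)]

Reason: COUNT(*) includes NULLs, COUNT(column) excludes them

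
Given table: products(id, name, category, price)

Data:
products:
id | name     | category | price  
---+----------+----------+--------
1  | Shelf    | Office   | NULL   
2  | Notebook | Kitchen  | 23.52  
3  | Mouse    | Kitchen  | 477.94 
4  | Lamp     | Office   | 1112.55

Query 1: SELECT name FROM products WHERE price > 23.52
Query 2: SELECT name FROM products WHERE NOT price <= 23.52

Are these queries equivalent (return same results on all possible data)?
Yes, equivalent

Both queries return: [('Lamp',), ('Mouse',)]

Reason: Both filter price > 23.52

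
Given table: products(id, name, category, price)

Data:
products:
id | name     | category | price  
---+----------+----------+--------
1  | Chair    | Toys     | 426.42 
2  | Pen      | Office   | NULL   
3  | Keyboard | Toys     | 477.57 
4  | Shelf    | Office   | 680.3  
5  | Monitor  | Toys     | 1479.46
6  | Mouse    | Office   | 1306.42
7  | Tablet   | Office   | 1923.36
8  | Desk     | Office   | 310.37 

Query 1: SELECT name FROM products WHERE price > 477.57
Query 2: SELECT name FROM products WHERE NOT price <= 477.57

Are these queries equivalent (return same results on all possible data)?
Yes, equivalent

Both queries return: [('Monitor',), ('Mouse',), ('Shelf',), ('Tablet',)]

Reason: Both filter price > 477.57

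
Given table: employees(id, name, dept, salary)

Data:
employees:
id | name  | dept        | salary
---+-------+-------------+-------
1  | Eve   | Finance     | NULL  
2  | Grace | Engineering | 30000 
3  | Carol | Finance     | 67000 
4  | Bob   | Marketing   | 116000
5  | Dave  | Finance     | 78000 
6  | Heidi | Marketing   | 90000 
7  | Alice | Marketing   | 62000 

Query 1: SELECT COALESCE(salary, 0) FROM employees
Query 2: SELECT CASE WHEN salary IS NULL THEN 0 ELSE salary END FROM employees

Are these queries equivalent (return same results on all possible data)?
Yes, equivalent

Both queries return: [(0,), (30000,), (62000,), (67000,), (78000,), (90000,), (116000,)]

Reason: COALESCE vs CASE for NULL handling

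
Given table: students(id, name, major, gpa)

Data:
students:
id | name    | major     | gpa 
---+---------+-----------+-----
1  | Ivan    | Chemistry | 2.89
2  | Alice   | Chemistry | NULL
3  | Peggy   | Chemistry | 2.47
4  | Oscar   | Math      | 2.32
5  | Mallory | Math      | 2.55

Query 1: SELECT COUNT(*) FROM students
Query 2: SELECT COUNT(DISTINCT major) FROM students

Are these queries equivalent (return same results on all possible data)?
No, not equivalent

Query 1 returns: [(5,)]
Query 2 returns: [(2,)]

Reason: COUNT(*) counts rows, COUNT(DISTINCT major) counts unique majors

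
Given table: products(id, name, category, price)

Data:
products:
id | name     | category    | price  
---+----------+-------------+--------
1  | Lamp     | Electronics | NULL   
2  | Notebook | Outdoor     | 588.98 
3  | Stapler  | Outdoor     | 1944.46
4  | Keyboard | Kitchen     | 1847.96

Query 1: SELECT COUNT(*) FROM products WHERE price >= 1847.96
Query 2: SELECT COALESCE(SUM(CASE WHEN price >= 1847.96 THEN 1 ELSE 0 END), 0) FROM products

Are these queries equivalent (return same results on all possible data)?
Yes, equivalent

Both queries return: [(2,)]

Reason: COUNT with WHERE vs conditional SUM (COALESCE handles empty-table NULL)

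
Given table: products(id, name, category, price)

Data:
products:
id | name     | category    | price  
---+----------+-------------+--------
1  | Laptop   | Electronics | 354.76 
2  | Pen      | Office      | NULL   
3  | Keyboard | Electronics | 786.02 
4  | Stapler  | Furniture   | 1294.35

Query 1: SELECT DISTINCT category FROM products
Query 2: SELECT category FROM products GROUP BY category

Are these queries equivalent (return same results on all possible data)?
Yes, equivalent

Both queries return: [('Electronics',), ('Furniture',), ('Office',)]

Reason: Both get unique categorys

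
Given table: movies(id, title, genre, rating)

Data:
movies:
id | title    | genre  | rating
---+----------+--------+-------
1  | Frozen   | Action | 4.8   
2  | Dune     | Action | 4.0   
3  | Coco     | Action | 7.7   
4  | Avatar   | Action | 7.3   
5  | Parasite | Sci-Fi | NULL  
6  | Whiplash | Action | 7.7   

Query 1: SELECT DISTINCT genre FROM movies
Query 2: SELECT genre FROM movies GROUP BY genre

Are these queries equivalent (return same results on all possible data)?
Yes, equivalent

Both queries return: [('Action',), ('Sci-Fi',)]

Reason: Both get unique genres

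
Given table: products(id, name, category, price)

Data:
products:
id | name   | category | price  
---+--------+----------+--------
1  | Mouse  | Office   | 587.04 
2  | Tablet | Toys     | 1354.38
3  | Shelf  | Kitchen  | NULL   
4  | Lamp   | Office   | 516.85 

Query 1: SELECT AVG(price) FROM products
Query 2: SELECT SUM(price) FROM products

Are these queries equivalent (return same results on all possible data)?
No, not equivalent

Query 1 returns: [(819.4233333333333,)]
Query 2 returns: [(2458.27,)]

Reason: AVG vs SUM give different aggregate values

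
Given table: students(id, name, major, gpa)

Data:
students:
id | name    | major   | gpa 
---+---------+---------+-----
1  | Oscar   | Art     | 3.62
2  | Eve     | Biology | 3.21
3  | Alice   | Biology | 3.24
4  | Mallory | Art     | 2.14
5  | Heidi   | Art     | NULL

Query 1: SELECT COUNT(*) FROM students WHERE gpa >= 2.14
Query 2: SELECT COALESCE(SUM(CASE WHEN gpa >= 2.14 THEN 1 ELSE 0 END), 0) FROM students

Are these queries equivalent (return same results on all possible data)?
Yes, equivalent

Both queries return: [(4,)]

Reason: COUNT with WHERE vs conditional SUM (COALESCE handles empty-table NULL)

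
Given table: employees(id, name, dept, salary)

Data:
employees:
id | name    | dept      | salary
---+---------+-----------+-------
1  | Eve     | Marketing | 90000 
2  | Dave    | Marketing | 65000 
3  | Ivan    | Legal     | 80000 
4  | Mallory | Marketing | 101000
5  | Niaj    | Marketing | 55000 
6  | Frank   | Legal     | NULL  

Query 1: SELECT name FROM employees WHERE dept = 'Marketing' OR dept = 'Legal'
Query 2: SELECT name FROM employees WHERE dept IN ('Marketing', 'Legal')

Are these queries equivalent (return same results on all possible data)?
Yes, equivalent

Both queries return: [('Dave',), ('Eve',), ('Frank',), ('Ivan',), ('Mallory',), ('Niaj',)]

Reason: OR vs IN are equivalent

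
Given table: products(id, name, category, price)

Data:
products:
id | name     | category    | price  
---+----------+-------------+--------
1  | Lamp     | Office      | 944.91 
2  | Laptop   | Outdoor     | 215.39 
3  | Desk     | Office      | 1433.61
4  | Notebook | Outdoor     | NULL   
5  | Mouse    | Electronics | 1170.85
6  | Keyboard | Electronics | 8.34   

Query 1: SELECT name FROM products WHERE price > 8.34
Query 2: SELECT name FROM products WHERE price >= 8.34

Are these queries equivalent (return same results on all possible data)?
No, not equivalent

Query 1 returns: [('Lamp',), ('Laptop',), ('Desk',), ('Mouse',)]
Query 2 returns: [('Lamp',), ('Laptop',), ('Desk',), ('Mouse',), ('Keyboard',)]

Reason: > vs >= gives different results when price = 8.34 exists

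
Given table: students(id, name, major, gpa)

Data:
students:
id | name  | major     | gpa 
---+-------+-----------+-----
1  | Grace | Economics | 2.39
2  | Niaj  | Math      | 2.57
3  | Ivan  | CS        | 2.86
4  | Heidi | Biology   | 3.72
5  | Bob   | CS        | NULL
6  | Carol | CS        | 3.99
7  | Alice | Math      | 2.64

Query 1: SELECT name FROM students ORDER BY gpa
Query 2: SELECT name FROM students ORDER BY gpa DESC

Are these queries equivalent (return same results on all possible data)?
No, not equivalent

Query 1 returns: [('Bob',), ('Grace',), ('Niaj',), ('Alice',), ('Ivan',), ('Heidi',), ('Carol',)]
Query 2 returns: [('Carol',), ('Heidi',), ('Ivan',), ('Alice',), ('Niaj',), ('Grace',), ('Bob',)]

Reason: ASC vs DESC gives opposite ordering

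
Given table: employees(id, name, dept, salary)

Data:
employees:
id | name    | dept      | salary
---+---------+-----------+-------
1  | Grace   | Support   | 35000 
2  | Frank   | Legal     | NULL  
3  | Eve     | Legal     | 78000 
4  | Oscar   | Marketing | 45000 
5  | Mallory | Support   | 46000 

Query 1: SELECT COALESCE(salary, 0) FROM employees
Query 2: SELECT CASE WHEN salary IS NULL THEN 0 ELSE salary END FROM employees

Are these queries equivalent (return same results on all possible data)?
Yes, equivalent

Both queries return: [(0,), (35000,), (45000,), (46000,), (78000,)]

Reason: COALESCE vs CASE for NULL handling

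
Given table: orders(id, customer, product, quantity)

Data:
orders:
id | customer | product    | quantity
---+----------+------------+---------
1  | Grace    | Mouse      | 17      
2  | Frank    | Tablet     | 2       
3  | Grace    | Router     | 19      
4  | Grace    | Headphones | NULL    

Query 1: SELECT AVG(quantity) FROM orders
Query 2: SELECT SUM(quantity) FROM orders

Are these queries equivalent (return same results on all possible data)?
No, not equivalent

Query 1 returns: [(12.666666666666666,)]
Query 2 returns: [(38,)]

Reason: AVG vs SUM give different aggregate values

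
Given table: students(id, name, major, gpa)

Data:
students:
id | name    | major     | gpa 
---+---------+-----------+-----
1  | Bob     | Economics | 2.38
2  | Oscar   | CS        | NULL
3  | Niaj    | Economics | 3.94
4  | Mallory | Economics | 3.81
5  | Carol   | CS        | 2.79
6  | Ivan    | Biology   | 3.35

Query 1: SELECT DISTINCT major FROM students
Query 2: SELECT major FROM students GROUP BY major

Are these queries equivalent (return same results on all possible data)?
Yes, equivalent

Both queries return: [('Biology',), ('CS',), ('Economics',)]

Reason: Both get unique majors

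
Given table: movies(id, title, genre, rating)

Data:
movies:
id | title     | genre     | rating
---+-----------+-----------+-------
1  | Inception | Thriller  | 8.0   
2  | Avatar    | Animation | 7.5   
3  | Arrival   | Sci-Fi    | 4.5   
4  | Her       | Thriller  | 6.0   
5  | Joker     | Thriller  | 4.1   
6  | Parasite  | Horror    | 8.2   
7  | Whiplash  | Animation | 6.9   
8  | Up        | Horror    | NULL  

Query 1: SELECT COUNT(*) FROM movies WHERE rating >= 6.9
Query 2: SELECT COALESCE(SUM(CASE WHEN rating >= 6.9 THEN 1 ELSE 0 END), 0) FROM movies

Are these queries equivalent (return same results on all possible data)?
Yes, equivalent

Both queries return: [(4,)]

Reason: COUNT with WHERE vs conditional SUM (COALESCE handles empty-table NULL)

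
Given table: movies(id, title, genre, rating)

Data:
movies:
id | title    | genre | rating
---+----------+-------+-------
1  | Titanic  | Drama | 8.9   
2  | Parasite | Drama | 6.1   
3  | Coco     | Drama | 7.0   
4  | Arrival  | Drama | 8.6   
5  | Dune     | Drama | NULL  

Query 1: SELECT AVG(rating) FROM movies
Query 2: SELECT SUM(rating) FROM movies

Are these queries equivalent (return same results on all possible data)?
No, not equivalent

Query 1 returns: [(7.65,)]
Query 2 returns: [(30.6,)]

Reason: AVG vs SUM give different aggregate values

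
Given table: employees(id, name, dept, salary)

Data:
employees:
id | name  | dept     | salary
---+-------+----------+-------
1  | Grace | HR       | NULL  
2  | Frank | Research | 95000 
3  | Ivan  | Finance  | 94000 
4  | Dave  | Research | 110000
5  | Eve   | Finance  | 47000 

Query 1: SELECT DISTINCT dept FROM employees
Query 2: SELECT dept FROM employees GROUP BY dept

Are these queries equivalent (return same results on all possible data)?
Yes, equivalent

Both queries return: [('Finance',), ('HR',), ('Research',)]

Reason: Both get unique depts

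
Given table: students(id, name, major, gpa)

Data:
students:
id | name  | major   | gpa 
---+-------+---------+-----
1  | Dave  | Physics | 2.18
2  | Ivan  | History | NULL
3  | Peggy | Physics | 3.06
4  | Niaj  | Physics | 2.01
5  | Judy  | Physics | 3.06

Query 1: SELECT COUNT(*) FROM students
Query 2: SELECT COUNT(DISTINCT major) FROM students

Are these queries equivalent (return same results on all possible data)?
No, not equivalent

Query 1 returns: [(5,)]
Query 2 returns: [(2,)]

Reason: COUNT(*) counts rows, COUNT(DISTINCT major) counts unique majors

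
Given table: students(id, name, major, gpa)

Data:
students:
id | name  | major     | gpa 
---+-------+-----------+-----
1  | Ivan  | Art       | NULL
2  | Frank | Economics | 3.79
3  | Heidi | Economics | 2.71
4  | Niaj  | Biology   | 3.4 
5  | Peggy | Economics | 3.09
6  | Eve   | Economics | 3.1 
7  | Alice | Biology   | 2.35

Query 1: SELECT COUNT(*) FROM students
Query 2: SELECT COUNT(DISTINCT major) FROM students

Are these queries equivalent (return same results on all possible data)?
No, not equivalent

Query 1 returns: [(7,)]
Query 2 returns: [(3,)]

Reason: COUNT(*) counts rows, COUNT(DISTINCT major) counts unique majors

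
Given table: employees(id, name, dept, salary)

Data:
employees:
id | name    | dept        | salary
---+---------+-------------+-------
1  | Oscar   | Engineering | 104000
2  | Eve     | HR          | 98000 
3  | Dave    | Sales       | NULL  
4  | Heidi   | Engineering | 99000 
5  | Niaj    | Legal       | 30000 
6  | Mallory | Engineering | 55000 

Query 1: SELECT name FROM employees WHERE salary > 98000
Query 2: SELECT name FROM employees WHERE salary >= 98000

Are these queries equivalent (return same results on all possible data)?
No, not equivalent

Query 1 returns: [('Oscar',), ('Heidi',)]
Query 2 returns: [('Oscar',), ('Eve',), ('Heidi',)]

Reason: > vs >= gives different results when salary = 98000 exists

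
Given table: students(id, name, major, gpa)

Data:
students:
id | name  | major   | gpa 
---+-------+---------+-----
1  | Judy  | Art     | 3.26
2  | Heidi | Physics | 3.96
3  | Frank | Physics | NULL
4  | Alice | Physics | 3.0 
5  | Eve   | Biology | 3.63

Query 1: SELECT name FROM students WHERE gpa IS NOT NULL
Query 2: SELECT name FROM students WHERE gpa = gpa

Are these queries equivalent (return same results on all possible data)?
Yes, equivalent

Both queries return: [('Alice',), ('Eve',), ('Heidi',), ('Judy',)]

Reason: IS NOT NULL vs self-equality (both exclude NULLs)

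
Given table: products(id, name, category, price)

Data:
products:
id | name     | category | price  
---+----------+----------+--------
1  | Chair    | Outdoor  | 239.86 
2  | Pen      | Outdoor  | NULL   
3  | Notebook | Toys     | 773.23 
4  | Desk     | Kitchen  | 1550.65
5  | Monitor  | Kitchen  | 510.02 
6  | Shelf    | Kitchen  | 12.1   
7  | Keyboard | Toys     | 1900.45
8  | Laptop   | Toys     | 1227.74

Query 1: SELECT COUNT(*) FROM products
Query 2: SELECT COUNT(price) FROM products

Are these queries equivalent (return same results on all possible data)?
No, not equivalent

Query 1 returns: [(8,)]
Query 2 returns: [(7,)]

Reason: COUNT(*) includes NULLs, COUNT(column) excludes them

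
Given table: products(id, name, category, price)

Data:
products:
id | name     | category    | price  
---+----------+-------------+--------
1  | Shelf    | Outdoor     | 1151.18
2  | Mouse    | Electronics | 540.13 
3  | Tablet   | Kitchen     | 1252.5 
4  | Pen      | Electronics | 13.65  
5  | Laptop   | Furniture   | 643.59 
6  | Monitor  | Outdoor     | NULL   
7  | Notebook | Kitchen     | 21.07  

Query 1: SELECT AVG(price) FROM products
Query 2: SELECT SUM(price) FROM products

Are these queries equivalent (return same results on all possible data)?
No, not equivalent

Query 1 returns: [(603.6866666666666,)]
Query 2 returns: [(3622.12,)]

Reason: AVG vs SUM give different aggregate values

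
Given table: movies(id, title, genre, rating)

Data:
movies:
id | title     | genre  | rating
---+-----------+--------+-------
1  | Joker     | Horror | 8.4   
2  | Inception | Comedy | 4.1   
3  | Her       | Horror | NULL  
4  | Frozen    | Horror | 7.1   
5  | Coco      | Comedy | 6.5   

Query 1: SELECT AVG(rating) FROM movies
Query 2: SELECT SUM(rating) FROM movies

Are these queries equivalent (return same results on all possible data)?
No, not equivalent

Query 1 returns: [(6.525,)]
Query 2 returns: [(26.1,)]

Reason: AVG vs SUM give different aggregate values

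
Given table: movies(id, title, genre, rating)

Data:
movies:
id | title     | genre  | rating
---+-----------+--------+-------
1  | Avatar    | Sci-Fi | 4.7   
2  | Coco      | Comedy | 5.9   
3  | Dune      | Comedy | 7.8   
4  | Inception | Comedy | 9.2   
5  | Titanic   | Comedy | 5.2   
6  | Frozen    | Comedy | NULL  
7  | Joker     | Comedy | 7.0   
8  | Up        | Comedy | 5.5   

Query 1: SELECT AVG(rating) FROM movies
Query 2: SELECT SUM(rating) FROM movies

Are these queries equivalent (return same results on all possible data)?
No, not equivalent

Query 1 returns: [(6.471428571428571,)]
Query 2 returns: [(45.3,)]

Reason: AVG vs SUM give different aggregate values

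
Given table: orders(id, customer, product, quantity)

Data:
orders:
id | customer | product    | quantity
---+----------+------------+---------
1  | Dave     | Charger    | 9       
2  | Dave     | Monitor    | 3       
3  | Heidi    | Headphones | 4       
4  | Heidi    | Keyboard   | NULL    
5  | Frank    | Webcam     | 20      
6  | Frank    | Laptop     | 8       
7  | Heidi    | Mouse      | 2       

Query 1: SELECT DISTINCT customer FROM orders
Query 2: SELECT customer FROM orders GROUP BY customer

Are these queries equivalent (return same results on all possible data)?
Yes, equivalent

Both queries return: [('Dave',), ('Frank',), ('Heidi',)]

Reason: Both get unique customers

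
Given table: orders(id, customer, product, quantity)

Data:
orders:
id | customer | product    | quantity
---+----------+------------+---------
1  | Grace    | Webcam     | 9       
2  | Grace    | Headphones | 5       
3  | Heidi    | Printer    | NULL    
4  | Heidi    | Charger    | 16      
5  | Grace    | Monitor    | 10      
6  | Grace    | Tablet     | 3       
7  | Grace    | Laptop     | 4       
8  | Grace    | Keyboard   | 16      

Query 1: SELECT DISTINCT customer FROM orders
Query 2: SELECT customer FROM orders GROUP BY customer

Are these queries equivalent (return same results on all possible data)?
Yes, equivalent

Both queries return: [('Grace',), ('Heidi',)]

Reason: Both get unique customers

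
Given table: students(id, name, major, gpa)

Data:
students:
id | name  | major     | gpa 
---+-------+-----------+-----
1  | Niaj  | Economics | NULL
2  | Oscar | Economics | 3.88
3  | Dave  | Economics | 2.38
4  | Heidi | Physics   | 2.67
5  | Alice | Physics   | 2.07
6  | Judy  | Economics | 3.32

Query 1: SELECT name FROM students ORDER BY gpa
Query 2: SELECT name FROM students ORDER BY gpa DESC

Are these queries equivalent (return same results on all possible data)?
No, not equivalent

Query 1 returns: [('Niaj',), ('Alice',), ('Dave',), ('Heidi',), ('Judy',), ('Oscar',)]
Query 2 returns: [('Oscar',), ('Judy',), ('Heidi',), ('Dave',), ('Alice',), ('Niaj',)]

Reason: ASC vs DESC gives opposite ordering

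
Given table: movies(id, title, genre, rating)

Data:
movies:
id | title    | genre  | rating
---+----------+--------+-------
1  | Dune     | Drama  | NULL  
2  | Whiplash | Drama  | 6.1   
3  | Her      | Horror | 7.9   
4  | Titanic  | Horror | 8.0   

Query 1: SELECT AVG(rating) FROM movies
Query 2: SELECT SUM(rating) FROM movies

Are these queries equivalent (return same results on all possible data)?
No, not equivalent

Query 1 returns: [(7.333333333333333,)]
Query 2 returns: [(22.0,)]

Reason: AVG vs SUM give different aggregate values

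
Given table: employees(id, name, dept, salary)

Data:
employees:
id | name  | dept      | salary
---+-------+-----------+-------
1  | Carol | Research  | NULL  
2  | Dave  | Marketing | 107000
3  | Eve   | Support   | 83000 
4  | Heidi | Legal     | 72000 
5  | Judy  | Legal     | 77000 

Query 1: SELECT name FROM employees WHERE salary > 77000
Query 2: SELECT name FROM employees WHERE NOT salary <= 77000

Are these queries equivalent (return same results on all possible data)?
Yes, equivalent

Both queries return: [('Dave',), ('Eve',)]

Reason: Both filter salary > 77000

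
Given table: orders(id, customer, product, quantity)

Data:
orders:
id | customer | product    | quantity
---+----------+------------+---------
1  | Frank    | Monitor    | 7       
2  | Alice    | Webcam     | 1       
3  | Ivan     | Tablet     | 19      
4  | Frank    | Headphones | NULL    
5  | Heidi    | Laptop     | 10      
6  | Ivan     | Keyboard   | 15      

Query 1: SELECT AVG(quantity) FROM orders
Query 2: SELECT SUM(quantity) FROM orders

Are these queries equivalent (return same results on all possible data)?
No, not equivalent

Query 1 returns: [(10.4,)]
Query 2 returns: [(52,)]

Reason: AVG vs SUM give different aggregate values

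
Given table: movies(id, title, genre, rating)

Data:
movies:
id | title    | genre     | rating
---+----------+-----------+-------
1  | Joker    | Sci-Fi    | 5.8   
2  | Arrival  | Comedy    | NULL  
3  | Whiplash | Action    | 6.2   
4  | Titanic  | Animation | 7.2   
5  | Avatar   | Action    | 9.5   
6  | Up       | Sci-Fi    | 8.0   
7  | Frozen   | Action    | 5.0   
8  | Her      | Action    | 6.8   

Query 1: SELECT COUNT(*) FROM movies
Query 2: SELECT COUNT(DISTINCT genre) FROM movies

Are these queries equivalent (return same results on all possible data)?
No, not equivalent

Query 1 returns: [(8,)]
Query 2 returns: [(4,)]

Reason: COUNT(*) counts rows, COUNT(DISTINCT genre) counts unique genres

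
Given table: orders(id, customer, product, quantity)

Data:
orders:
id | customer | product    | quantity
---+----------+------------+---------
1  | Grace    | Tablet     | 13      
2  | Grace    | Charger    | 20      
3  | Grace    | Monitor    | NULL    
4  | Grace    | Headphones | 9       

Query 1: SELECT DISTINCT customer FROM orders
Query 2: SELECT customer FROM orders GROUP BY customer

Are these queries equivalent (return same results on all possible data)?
Yes, equivalent

Both queries return: [('Grace',)]

Reason: Both get unique customers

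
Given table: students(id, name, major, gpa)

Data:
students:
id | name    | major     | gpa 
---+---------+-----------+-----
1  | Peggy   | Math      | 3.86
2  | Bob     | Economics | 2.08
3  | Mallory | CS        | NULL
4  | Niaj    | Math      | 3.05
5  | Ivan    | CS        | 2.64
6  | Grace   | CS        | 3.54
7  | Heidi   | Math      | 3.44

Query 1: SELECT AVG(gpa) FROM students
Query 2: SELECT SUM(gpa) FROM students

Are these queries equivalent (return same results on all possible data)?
No, not equivalent

Query 1 returns: [(3.1016666666666666,)]
Query 2 returns: [(18.61,)]

Reason: AVG vs SUM give different aggregate values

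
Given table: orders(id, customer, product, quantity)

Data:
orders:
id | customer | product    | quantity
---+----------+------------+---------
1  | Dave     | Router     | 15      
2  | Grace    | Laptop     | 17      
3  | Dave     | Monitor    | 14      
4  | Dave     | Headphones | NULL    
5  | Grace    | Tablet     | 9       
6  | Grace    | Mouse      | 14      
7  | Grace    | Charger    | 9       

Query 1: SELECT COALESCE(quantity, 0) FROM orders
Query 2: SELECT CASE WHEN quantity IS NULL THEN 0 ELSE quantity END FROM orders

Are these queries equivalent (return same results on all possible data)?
Yes, equivalent

Both queries return: [(0,), (9,), (9,), (14,), (14,), (15,), (17,)]

Reason: COALESCE vs CASE for NULL handling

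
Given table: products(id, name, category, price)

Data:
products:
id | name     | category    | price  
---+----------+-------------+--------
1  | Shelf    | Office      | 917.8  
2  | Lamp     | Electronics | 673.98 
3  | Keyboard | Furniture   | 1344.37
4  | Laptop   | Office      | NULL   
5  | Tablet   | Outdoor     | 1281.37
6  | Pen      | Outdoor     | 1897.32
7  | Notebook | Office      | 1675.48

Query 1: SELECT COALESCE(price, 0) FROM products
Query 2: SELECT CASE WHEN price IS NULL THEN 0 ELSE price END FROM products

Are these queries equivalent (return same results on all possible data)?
Yes, equivalent

Both queries return: [(0,), (673.98,), (917.8,), (1281.37,), (1344.37,), (1675.48,), (1897.32,)]

Reason: COALESCE vs CASE for NULL handling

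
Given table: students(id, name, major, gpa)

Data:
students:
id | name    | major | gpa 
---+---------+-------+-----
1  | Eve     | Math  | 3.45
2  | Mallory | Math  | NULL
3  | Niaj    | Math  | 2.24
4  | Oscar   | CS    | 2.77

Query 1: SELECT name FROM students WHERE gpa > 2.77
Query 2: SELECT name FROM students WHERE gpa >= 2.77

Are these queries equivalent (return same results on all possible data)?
No, not equivalent

Query 1 returns: [('Eve',)]
Query 2 returns: [('Eve',), ('Oscar',)]

Reason: > vs >= gives different results when gpa = 2.77 exists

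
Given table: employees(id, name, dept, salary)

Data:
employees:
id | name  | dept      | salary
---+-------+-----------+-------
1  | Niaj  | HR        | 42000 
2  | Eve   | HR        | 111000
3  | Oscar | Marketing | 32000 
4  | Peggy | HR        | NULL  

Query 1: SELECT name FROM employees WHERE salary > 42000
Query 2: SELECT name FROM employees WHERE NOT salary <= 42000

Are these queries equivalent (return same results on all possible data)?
Yes, equivalent

Both queries return: [('Eve',)]

Reason: Both filter salary > 42000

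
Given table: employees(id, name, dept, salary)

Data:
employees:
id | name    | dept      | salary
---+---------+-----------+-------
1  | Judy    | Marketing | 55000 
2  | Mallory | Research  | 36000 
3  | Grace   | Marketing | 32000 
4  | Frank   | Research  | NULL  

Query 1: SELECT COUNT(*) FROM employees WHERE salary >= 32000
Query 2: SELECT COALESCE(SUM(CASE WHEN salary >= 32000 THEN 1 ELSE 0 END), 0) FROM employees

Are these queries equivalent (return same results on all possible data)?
Yes, equivalent

Both queries return: [(3,)]

Reason: COUNT with WHERE vs conditional SUM (COALESCE handles empty-table NULL)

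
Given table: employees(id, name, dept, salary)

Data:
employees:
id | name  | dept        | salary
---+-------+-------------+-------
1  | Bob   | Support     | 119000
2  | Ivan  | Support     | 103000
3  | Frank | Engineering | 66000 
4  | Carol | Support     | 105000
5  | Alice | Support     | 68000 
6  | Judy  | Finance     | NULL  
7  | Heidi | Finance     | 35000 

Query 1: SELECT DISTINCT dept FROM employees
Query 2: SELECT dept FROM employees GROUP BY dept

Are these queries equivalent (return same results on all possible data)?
Yes, equivalent

Both queries return: [('Engineering',), ('Finance',), ('Support',)]

Reason: Both get unique depts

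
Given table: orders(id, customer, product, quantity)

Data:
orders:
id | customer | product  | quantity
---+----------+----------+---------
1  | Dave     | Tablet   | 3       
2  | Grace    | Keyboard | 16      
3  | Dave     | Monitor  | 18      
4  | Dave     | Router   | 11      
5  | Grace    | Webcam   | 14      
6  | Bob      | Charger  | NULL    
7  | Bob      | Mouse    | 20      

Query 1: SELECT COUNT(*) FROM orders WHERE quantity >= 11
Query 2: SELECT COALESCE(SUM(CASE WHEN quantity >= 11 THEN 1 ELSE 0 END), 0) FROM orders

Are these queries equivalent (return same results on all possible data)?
Yes, equivalent

Both queries return: [(5,)]

Reason: COUNT with WHERE vs conditional SUM (COALESCE handles empty-table NULL)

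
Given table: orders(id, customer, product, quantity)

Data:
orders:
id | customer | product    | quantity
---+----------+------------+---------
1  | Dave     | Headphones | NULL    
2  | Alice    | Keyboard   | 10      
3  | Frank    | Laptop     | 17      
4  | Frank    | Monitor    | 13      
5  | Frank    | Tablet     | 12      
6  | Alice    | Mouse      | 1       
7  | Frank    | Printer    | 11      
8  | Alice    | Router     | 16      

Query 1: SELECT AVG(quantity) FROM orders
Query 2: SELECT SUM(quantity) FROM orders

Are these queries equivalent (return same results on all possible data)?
No, not equivalent

Query 1 returns: [(11.428571428571429,)]
Query 2 returns: [(80,)]

Reason: AVG vs SUM give different aggregate values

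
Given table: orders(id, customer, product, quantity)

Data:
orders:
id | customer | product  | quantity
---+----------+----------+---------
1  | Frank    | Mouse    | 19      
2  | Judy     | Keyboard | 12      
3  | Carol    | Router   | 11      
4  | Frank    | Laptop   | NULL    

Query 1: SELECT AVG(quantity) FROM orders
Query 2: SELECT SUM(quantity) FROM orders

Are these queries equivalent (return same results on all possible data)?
No, not equivalent

Query 1 returns: [(14.0,)]
Query 2 returns: [(42,)]

Reason: AVG vs SUM give different aggregate values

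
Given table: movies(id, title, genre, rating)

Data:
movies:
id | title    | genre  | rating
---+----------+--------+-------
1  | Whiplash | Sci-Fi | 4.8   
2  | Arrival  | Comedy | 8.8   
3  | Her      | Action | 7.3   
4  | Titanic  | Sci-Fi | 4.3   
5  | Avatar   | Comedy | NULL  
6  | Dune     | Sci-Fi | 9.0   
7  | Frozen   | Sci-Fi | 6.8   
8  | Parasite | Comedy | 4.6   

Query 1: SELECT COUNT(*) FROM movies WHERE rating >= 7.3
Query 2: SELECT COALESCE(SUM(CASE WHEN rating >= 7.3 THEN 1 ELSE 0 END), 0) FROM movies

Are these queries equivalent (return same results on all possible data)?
Yes, equivalent

Both queries return: [(3,)]

Reason: COUNT with WHERE vs conditional SUM (COALESCE handles empty-table NULL)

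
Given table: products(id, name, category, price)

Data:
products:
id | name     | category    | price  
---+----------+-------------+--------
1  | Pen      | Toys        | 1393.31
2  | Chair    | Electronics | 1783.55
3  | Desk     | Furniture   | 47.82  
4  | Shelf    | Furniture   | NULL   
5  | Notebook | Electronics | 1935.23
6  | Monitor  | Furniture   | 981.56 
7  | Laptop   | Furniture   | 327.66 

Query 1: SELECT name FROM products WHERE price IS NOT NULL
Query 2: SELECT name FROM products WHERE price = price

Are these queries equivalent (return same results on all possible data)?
Yes, equivalent

Both queries return: [('Chair',), ('Desk',), ('Laptop',), ('Monitor',), ('Notebook',), ('Pen',)]

Reason: IS NOT NULL vs self-equality (both exclude NULLs)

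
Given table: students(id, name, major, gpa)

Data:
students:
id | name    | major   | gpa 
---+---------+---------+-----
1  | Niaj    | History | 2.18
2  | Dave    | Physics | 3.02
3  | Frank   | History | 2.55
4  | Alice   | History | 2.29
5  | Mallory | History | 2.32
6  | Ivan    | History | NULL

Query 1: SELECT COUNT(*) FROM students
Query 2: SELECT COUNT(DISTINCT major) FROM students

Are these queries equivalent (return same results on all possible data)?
No, not equivalent

Query 1 returns: [(6,)]
Query 2 returns: [(2,)]

Reason: COUNT(*) counts rows, COUNT(DISTINCT major) counts unique majors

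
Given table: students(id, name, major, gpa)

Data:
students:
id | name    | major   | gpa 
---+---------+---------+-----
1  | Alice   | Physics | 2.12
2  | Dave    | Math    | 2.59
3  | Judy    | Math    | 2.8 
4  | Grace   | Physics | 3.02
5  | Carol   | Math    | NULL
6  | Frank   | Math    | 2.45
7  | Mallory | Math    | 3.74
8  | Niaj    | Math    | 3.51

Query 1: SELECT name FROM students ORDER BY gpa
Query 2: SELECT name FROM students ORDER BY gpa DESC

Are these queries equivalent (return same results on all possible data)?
No, not equivalent

Query 1 returns: [('Carol',), ('Alice',), ('Frank',), ('Dave',), ('Judy',), ('Grace',), ('Niaj',), ('Mallory',)]
Query 2 returns: [('Mallory',), ('Niaj',), ('Grace',), ('Judy',), ('Dave',), ('Frank',), ('Alice',), ('Carol',)]

Reason: ASC vs DESC gives opposite ordering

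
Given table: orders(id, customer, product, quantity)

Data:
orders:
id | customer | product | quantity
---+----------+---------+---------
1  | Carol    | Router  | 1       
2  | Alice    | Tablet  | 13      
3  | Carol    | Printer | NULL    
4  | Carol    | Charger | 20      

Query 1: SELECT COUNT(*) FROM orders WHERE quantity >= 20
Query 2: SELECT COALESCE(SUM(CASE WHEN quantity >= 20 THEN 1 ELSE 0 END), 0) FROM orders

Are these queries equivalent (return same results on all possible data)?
Yes, equivalent

Both queries return: [(1,)]

Reason: COUNT with WHERE vs conditional SUM (COALESCE handles empty-table NULL)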